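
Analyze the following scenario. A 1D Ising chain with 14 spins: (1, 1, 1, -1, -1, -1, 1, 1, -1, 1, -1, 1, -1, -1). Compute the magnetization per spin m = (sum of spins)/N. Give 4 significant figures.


Step 1: Count up spins (+1): 7, down spins (-1): 7
Step 2: Total magnetization M = 7 - 7 = 0
Step 3: m = M/N = 0/14 = 0

0


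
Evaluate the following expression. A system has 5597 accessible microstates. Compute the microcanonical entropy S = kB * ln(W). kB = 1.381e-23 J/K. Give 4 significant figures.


Step 1: ln(W) = ln(5597) = 8.63
Step 2: S = kB * ln(W) = 1.381e-23 * 8.63
Step 3: S = 1.192e-22 J/K

1.192e-22


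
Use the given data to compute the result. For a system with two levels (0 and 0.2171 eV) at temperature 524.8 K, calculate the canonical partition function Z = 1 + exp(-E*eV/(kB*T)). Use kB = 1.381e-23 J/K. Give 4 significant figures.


Step 1: Compute beta*E = E*eV/(kB*T) = 0.2171*1.602e-19/(1.381e-23*524.8) = 4.799
Step 2: exp(-beta*E) = exp(-4.799) = 0.008239
Step 3: Z = 1 + 0.008239 = 1.008

1.008


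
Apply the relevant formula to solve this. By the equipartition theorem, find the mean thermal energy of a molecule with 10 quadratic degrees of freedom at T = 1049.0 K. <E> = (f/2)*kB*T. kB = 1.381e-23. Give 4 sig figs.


Step 1: f/2 = 10/2 = 5
Step 2: kB*T = 1.381e-23 * 1049.0 = 1.449e-20
Step 3: <E> = 5 * 1.449e-20 = 7.243e-20 J

7.243e-20


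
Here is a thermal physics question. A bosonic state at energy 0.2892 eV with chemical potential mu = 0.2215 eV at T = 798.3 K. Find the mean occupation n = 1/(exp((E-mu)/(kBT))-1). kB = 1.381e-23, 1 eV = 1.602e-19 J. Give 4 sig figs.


Step 1: (E - mu) = 0.0677 eV
Step 2: x = (E-mu)*eV/(kB*T) = 0.0677*1.602e-19/(1.381e-23*798.3) = 0.9838
Step 3: exp(x) = 2.675
Step 4: n = 1/(exp(x)-1) = 0.5972

0.5972


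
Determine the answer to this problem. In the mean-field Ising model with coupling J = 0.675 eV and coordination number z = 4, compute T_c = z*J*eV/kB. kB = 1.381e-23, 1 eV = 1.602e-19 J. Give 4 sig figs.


Step 1: z*J = 4*0.675 = 2.7 eV
Step 2: Convert to Joules: 2.7*1.602e-19 = 4.325e-19 J
Step 3: T_c = 4.325e-19 / 1.381e-23 = 3.132e+04 K

3.132e+04


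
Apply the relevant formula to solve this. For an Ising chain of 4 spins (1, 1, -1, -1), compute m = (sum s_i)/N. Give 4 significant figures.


Step 1: Count up spins (+1): 2, down spins (-1): 2
Step 2: Total magnetization M = 2 - 2 = 0
Step 3: m = M/N = 0/4 = 0

0


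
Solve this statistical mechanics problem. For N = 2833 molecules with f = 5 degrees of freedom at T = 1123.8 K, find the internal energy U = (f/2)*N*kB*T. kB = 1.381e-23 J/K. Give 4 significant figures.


Step 1: f/2 = 5/2 = 2.5
Step 2: N*kB*T = 2833*1.381e-23*1123.8 = 4.397e-17
Step 3: U = 2.5 * 4.397e-17 = 1.099e-16 J

1.099e-16


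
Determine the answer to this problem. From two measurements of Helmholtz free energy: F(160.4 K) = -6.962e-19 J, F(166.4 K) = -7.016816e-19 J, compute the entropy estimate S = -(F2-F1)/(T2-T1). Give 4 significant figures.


Step 1: dF = F2 - F1 = -7.016816e-19 - (-6.962e-19) = -5.4816e-21 J
Step 2: dT = T2 - T1 = 166.4 - 160.4 = 6 K
Step 3: S = -dF/dT = -(-5.4816e-21)/6 = 9.136e-22 J/K

9.136e-22


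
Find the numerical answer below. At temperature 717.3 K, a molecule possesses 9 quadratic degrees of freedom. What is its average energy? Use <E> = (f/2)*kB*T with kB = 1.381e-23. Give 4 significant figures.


Step 1: f/2 = 9/2 = 4.5
Step 2: kB*T = 1.381e-23 * 717.3 = 9.906e-21
Step 3: <E> = 4.5 * 9.906e-21 = 4.458e-20 J

4.458e-20


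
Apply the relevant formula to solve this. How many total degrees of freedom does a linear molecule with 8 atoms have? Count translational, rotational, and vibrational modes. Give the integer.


Step 1: Translational DOF = 3
Step 2: Rotational DOF (linear) = 2
Step 3: Vibrational DOF = 3*8 - 5 = 19
Step 4: Total = 3 + 2 + 19 = 24

24


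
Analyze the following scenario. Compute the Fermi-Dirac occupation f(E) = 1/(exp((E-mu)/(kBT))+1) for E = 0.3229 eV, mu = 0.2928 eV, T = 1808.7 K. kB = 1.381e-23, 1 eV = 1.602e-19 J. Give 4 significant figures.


Step 1: (E - mu) = 0.3229 - 0.2928 = 0.0301 eV
Step 2: Convert: (E-mu)*eV = 4.822e-21 J
Step 3: x = (E-mu)*eV/(kB*T) = 0.193
Step 4: f = 1/(exp(0.193)+1) = 0.4519

0.4519


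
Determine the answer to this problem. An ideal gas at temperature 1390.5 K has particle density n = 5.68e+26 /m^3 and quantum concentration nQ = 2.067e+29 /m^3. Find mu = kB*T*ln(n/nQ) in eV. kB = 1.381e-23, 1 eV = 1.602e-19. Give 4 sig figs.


Step 1: n/nQ = 5.68e+26/2.067e+29 = 0.002748
Step 2: ln(n/nQ) = -5.897
Step 3: mu = kB*T*ln(n/nQ) = 1.92e-20*-5.897 = -1.132e-19 J
Step 4: Convert to eV: -1.132e-19/1.602e-19 = -0.7068 eV

-0.7068


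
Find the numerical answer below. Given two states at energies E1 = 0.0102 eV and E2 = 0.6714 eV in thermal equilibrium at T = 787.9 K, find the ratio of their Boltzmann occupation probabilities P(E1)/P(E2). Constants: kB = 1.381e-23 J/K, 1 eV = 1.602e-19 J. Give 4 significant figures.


Step 1: Compute energy difference dE = E1 - E2 = 0.0102 - 0.6714 = -0.6612 eV
Step 2: Convert to Joules: dE_J = -0.6612 * 1.602e-19 = -1.059e-19 J
Step 3: Compute exponent = -dE_J / (kB * T) = -(-1.059e-19) / (1.381e-23 * 787.9) = 9.735
Step 4: P(E1)/P(E2) = exp(9.735) = 1.69e+04

1.69e+04


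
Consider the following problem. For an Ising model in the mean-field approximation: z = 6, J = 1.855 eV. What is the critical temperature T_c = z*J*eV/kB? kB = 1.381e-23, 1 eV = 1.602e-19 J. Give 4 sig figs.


Step 1: z*J = 6*1.855 = 11.13 eV
Step 2: Convert to Joules: 11.13*1.602e-19 = 1.783e-18 J
Step 3: T_c = 1.783e-18 / 1.381e-23 = 1.291e+05 K

1.291e+05


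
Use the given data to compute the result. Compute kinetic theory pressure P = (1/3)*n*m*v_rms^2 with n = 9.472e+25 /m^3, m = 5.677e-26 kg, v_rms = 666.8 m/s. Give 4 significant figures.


Step 1: v_rms^2 = 666.8^2 = 4.446e+05
Step 2: n*m = 9.472e+25*5.677e-26 = 5.377
Step 3: P = (1/3)*5.377*4.446e+05 = 7.969e+05 Pa

7.969e+05


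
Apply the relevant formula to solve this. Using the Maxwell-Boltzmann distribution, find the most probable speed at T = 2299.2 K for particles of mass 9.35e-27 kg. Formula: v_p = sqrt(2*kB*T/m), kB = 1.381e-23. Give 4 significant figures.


Step 1: Numerator = 2*kB*T = 2*1.381e-23*2299.2 = 6.35e-20
Step 2: Ratio = 6.35e-20 / 9.35e-27 = 6.792e+06
Step 3: v_p = sqrt(6.792e+06) = 2606 m/s

2606


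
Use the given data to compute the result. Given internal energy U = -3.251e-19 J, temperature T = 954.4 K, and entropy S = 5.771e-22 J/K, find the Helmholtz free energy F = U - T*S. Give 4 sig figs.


Step 1: T*S = 954.4 * 5.771e-22 = 5.508e-19 J
Step 2: F = U - T*S = -3.251e-19 - 5.508e-19
Step 3: F = -8.759e-19 J

-8.759e-19


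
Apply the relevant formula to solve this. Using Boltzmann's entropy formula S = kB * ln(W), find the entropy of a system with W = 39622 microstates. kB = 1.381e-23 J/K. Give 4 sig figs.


Step 1: ln(W) = ln(39622) = 10.59
Step 2: S = kB * ln(W) = 1.381e-23 * 10.59
Step 3: S = 1.462e-22 J/K

1.462e-22


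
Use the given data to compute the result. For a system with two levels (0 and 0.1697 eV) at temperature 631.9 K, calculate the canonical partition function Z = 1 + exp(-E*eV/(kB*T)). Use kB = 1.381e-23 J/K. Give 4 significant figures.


Step 1: Compute beta*E = E*eV/(kB*T) = 0.1697*1.602e-19/(1.381e-23*631.9) = 3.115
Step 2: exp(-beta*E) = exp(-3.115) = 0.04436
Step 3: Z = 1 + 0.04436 = 1.044

1.044


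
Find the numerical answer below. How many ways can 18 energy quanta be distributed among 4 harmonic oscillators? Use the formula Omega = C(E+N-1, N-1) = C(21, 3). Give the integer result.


Step 1: Use binomial coefficient C(21, 3)
Step 2: Numerator = 21! / 18!
Step 3: Denominator = 3!
Step 4: Omega = 1330

1330


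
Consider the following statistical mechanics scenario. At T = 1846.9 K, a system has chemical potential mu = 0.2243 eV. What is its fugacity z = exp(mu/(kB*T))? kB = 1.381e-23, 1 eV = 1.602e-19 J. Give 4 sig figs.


Step 1: Convert mu to Joules: 0.2243*1.602e-19 = 3.593e-20 J
Step 2: kB*T = 1.381e-23*1846.9 = 2.551e-20 J
Step 3: mu/(kB*T) = 1.409
Step 4: z = exp(1.409) = 4.091

4.091


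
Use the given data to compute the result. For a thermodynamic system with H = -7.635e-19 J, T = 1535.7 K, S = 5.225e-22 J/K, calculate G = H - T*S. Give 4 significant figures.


Step 1: T*S = 1535.7 * 5.225e-22 = 8.024e-19 J
Step 2: G = H - T*S = -7.635e-19 - 8.024e-19
Step 3: G = -1.566e-18 J

-1.566e-18


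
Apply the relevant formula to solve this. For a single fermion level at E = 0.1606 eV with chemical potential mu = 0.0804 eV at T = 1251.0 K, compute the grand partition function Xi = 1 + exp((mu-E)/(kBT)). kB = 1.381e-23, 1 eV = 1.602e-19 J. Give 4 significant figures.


Step 1: (mu - E) = 0.0804 - 0.1606 = -0.0802 eV
Step 2: x = (mu-E)*eV/(kB*T) = -0.0802*1.602e-19/(1.381e-23*1251.0) = -0.7437
Step 3: exp(x) = 0.4754
Step 4: Xi = 1 + 0.4754 = 1.475

1.475


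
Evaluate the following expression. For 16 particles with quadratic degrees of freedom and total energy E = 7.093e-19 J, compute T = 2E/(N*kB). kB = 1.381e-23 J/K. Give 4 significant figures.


Step 1: Numerator = 2*E = 2*7.093e-19 = 1.419e-18 J
Step 2: Denominator = N*kB = 16*1.381e-23 = 2.21e-22
Step 3: T = 1.419e-18 / 2.21e-22 = 6420 K

6420


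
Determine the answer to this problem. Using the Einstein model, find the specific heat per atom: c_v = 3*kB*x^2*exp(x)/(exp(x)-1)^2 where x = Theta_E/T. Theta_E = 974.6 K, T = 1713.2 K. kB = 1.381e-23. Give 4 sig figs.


Step 1: x = Theta_E/T = 974.6/1713.2 = 0.5689
Step 2: x^2 = 0.3236
Step 3: exp(x) = 1.766
Step 4: c_v = 3*1.381e-23*0.3236*1.766/(1.766-1)^2 = 4.033e-23

4.033e-23


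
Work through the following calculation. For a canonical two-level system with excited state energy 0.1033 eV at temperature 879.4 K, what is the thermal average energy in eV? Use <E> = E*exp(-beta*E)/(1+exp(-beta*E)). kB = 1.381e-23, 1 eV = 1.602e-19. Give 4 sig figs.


Step 1: beta*E = 0.1033*1.602e-19/(1.381e-23*879.4) = 1.363
Step 2: exp(-beta*E) = 0.256
Step 3: <E> = 0.1033*0.256/(1+0.256) = 0.02105 eV

0.02105


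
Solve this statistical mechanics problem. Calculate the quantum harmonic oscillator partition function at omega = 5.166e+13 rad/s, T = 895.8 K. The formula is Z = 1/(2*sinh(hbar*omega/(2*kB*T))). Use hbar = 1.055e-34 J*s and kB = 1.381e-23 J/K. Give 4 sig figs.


Step 1: Compute x = hbar*omega/(kB*T) = 1.055e-34*5.166e+13/(1.381e-23*895.8) = 0.4406
Step 2: x/2 = 0.2203
Step 3: sinh(x/2) = 0.2221
Step 4: Z = 1/(2*0.2221) = 2.252

2.252


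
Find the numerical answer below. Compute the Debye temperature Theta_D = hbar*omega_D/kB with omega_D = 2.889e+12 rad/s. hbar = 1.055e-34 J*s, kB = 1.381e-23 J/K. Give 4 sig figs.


Step 1: hbar*omega_D = 1.055e-34 * 2.889e+12 = 3.048e-22 J
Step 2: Theta_D = 3.048e-22 / 1.381e-23
Step 3: Theta_D = 22.07 K

22.07


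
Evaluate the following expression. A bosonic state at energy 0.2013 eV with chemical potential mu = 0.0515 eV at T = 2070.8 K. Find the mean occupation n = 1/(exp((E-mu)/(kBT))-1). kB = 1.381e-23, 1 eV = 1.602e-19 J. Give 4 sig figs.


Step 1: (E - mu) = 0.1498 eV
Step 2: x = (E-mu)*eV/(kB*T) = 0.1498*1.602e-19/(1.381e-23*2070.8) = 0.8392
Step 3: exp(x) = 2.314
Step 4: n = 1/(exp(x)-1) = 0.7608

0.7608


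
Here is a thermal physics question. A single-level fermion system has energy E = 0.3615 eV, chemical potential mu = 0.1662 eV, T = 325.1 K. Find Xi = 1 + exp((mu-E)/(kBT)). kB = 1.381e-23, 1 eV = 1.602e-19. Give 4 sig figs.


Step 1: (mu - E) = 0.1662 - 0.3615 = -0.1953 eV
Step 2: x = (mu-E)*eV/(kB*T) = -0.1953*1.602e-19/(1.381e-23*325.1) = -6.969
Step 3: exp(x) = 0.0009408
Step 4: Xi = 1 + 0.0009408 = 1.001

1.001


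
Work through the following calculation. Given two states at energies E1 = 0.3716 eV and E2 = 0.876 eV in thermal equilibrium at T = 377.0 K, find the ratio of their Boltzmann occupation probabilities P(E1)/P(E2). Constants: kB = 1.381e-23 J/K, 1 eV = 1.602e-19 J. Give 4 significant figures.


Step 1: Compute energy difference dE = E1 - E2 = 0.3716 - 0.876 = -0.5044 eV
Step 2: Convert to Joules: dE_J = -0.5044 * 1.602e-19 = -8.08e-20 J
Step 3: Compute exponent = -dE_J / (kB * T) = -(-8.08e-20) / (1.381e-23 * 377.0) = 15.52
Step 4: P(E1)/P(E2) = exp(15.52) = 5.501e+06

5.501e+06


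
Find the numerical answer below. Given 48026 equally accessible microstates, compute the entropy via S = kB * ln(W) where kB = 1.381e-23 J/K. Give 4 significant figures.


Step 1: ln(W) = ln(48026) = 10.78
Step 2: S = kB * ln(W) = 1.381e-23 * 10.78
Step 3: S = 1.489e-22 J/K

1.489e-22


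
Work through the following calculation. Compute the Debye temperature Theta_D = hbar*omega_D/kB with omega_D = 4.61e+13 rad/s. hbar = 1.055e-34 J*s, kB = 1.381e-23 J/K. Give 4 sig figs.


Step 1: hbar*omega_D = 1.055e-34 * 4.61e+13 = 4.864e-21 J
Step 2: Theta_D = 4.864e-21 / 1.381e-23
Step 3: Theta_D = 352.2 K

352.2


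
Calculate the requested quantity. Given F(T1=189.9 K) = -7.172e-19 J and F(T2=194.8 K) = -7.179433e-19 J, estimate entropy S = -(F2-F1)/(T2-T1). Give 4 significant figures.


Step 1: dF = F2 - F1 = -7.179433e-19 - (-7.172e-19) = -7.433e-22 J
Step 2: dT = T2 - T1 = 194.8 - 189.9 = 4.9 K
Step 3: S = -dF/dT = -(-7.433e-22)/4.9 = 1.517e-22 J/K

1.517e-22


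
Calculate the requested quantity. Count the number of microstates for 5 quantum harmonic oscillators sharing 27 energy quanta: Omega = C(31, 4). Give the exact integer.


Step 1: Use binomial coefficient C(31, 4)
Step 2: Numerator = 31! / 27!
Step 3: Denominator = 4!
Step 4: Omega = 31465

31465


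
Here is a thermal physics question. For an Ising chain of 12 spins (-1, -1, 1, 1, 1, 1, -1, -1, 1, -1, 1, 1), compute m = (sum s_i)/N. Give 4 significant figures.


Step 1: Count up spins (+1): 7, down spins (-1): 5
Step 2: Total magnetization M = 7 - 5 = 2
Step 3: m = M/N = 2/12 = 0.1667

0.1667


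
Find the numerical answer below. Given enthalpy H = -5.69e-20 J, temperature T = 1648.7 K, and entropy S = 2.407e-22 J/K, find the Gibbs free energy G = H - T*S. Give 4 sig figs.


Step 1: T*S = 1648.7 * 2.407e-22 = 3.968e-19 J
Step 2: G = H - T*S = -5.69e-20 - 3.968e-19
Step 3: G = -4.537e-19 J

-4.537e-19


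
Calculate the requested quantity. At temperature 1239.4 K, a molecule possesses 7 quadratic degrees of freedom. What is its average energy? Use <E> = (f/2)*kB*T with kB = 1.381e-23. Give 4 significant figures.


Step 1: f/2 = 7/2 = 3.5
Step 2: kB*T = 1.381e-23 * 1239.4 = 1.712e-20
Step 3: <E> = 3.5 * 1.712e-20 = 5.991e-20 J

5.991e-20


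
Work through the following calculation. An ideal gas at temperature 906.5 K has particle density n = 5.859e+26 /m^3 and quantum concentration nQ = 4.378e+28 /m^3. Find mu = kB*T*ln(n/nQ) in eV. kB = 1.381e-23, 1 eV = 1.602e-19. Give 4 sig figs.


Step 1: n/nQ = 5.859e+26/4.378e+28 = 0.01338
Step 2: ln(n/nQ) = -4.314
Step 3: mu = kB*T*ln(n/nQ) = 1.252e-20*-4.314 = -5.4e-20 J
Step 4: Convert to eV: -5.4e-20/1.602e-19 = -0.3371 eV

-0.3371


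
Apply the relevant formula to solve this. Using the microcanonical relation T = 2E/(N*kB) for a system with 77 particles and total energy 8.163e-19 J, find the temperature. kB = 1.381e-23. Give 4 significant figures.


Step 1: Numerator = 2*E = 2*8.163e-19 = 1.633e-18 J
Step 2: Denominator = N*kB = 77*1.381e-23 = 1.063e-21
Step 3: T = 1.633e-18 / 1.063e-21 = 1535 K

1535


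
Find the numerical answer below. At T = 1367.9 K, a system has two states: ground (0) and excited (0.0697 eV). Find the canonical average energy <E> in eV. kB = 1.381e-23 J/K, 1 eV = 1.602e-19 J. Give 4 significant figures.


Step 1: beta*E = 0.0697*1.602e-19/(1.381e-23*1367.9) = 0.5911
Step 2: exp(-beta*E) = 0.5537
Step 3: <E> = 0.0697*0.5537/(1+0.5537) = 0.02484 eV

0.02484


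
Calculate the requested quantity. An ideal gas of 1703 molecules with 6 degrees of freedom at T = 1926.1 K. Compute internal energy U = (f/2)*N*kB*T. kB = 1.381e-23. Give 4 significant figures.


Step 1: f/2 = 6/2 = 3.0
Step 2: N*kB*T = 1703*1.381e-23*1926.1 = 4.53e-17
Step 3: U = 3.0 * 4.53e-17 = 1.359e-16 J

1.359e-16


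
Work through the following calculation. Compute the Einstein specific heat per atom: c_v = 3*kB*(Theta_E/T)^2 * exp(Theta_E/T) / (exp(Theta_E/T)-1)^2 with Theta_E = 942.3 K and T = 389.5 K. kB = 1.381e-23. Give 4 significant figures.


Step 1: x = Theta_E/T = 942.3/389.5 = 2.419
Step 2: x^2 = 5.853
Step 3: exp(x) = 11.24
Step 4: c_v = 3*1.381e-23*5.853*11.24/(11.24-1)^2 = 2.6e-23

2.6e-23


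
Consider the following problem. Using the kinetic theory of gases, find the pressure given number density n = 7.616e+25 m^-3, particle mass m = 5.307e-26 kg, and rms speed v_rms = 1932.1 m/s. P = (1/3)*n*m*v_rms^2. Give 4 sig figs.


Step 1: v_rms^2 = 1932.1^2 = 3.733e+06
Step 2: n*m = 7.616e+25*5.307e-26 = 4.042
Step 3: P = (1/3)*4.042*3.733e+06 = 5.029e+06 Pa

5.029e+06


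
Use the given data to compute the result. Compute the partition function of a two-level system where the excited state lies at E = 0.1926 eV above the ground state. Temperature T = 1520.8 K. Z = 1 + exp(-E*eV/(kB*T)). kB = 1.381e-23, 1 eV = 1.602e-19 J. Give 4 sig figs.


Step 1: Compute beta*E = E*eV/(kB*T) = 0.1926*1.602e-19/(1.381e-23*1520.8) = 1.469
Step 2: exp(-beta*E) = exp(-1.469) = 0.2301
Step 3: Z = 1 + 0.2301 = 1.23

1.23


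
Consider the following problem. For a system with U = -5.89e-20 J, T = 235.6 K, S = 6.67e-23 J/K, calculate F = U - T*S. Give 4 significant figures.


Step 1: T*S = 235.6 * 6.67e-23 = 1.571e-20 J
Step 2: F = U - T*S = -5.89e-20 - 1.571e-20
Step 3: F = -7.461e-20 J

-7.461e-20


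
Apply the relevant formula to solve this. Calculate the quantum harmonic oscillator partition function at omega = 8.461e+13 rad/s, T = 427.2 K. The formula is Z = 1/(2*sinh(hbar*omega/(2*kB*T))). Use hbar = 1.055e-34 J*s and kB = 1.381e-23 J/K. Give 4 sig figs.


Step 1: Compute x = hbar*omega/(kB*T) = 1.055e-34*8.461e+13/(1.381e-23*427.2) = 1.513
Step 2: x/2 = 0.7565
Step 3: sinh(x/2) = 0.8308
Step 4: Z = 1/(2*0.8308) = 0.6018

0.6018


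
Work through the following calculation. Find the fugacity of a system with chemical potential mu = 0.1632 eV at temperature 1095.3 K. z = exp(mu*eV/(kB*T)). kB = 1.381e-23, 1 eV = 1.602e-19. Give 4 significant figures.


Step 1: Convert mu to Joules: 0.1632*1.602e-19 = 2.614e-20 J
Step 2: kB*T = 1.381e-23*1095.3 = 1.513e-20 J
Step 3: mu/(kB*T) = 1.728
Step 4: z = exp(1.728) = 5.632

5.632


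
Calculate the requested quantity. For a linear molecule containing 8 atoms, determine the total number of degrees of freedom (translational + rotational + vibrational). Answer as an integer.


Step 1: Translational DOF = 3
Step 2: Rotational DOF (linear) = 2
Step 3: Vibrational DOF = 3*8 - 5 = 19
Step 4: Total = 3 + 2 + 19 = 24

24


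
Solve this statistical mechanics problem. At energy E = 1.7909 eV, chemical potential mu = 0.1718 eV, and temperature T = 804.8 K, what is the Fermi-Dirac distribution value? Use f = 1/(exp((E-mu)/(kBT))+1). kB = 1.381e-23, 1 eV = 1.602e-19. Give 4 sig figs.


Step 1: (E - mu) = 1.7909 - 0.1718 = 1.619 eV
Step 2: Convert: (E-mu)*eV = 2.594e-19 J
Step 3: x = (E-mu)*eV/(kB*T) = 23.34
Step 4: f = 1/(exp(23.34)+1) = 7.322e-11

7.322e-11


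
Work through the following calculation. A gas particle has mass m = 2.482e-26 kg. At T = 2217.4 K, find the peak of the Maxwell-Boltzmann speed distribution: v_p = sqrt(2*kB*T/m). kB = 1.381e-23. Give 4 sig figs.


Step 1: Numerator = 2*kB*T = 2*1.381e-23*2217.4 = 6.124e-20
Step 2: Ratio = 6.124e-20 / 2.482e-26 = 2.468e+06
Step 3: v_p = sqrt(2.468e+06) = 1571 m/s

1571


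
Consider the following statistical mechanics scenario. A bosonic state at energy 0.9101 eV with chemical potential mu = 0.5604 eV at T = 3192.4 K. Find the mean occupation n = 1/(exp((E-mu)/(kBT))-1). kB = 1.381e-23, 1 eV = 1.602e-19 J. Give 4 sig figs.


Step 1: (E - mu) = 0.3497 eV
Step 2: x = (E-mu)*eV/(kB*T) = 0.3497*1.602e-19/(1.381e-23*3192.4) = 1.271
Step 3: exp(x) = 3.563
Step 4: n = 1/(exp(x)-1) = 0.3901

0.3901


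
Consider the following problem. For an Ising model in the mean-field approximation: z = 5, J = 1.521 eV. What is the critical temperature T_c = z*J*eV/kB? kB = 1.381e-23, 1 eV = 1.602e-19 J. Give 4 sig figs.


Step 1: z*J = 5*1.521 = 7.605 eV
Step 2: Convert to Joules: 7.605*1.602e-19 = 1.218e-18 J
Step 3: T_c = 1.218e-18 / 1.381e-23 = 8.822e+04 K

8.822e+04


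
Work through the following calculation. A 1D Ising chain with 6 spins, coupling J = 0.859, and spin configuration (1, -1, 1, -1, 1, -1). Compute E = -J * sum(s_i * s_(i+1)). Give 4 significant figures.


Step 1: Nearest-neighbor products: -1, -1, -1, -1, -1
Step 2: Sum of products = -5
Step 3: E = -0.859 * -5 = 4.295

4.295


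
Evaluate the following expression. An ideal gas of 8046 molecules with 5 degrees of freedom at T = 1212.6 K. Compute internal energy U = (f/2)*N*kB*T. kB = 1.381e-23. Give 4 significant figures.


Step 1: f/2 = 5/2 = 2.5
Step 2: N*kB*T = 8046*1.381e-23*1212.6 = 1.347e-16
Step 3: U = 2.5 * 1.347e-16 = 3.368e-16 J

3.368e-16


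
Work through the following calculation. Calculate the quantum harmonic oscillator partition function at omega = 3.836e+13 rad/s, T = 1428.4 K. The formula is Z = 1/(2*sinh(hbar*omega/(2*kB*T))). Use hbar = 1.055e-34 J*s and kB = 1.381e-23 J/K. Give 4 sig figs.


Step 1: Compute x = hbar*omega/(kB*T) = 1.055e-34*3.836e+13/(1.381e-23*1428.4) = 0.2052
Step 2: x/2 = 0.1026
Step 3: sinh(x/2) = 0.1028
Step 4: Z = 1/(2*0.1028) = 4.866

4.866


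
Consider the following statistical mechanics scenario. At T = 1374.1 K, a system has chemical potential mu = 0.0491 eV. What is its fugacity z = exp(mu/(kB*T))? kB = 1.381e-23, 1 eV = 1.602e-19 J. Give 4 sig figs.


Step 1: Convert mu to Joules: 0.0491*1.602e-19 = 7.866e-21 J
Step 2: kB*T = 1.381e-23*1374.1 = 1.898e-20 J
Step 3: mu/(kB*T) = 0.4145
Step 4: z = exp(0.4145) = 1.514

1.514


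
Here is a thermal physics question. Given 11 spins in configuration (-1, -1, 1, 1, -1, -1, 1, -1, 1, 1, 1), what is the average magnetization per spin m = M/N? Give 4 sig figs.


Step 1: Count up spins (+1): 6, down spins (-1): 5
Step 2: Total magnetization M = 6 - 5 = 1
Step 3: m = M/N = 1/11 = 0.09091

0.09091


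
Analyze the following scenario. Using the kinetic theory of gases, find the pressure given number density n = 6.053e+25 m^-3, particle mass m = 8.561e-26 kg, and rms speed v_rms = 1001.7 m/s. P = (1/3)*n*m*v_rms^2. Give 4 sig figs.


Step 1: v_rms^2 = 1001.7^2 = 1.003e+06
Step 2: n*m = 6.053e+25*8.561e-26 = 5.182
Step 3: P = (1/3)*5.182*1.003e+06 = 1.733e+06 Pa

1.733e+06


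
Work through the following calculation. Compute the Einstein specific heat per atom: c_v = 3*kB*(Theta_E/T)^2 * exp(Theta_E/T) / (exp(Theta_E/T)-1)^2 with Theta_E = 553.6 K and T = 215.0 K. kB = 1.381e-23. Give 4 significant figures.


Step 1: x = Theta_E/T = 553.6/215.0 = 2.575
Step 2: x^2 = 6.63
Step 3: exp(x) = 13.13
Step 4: c_v = 3*1.381e-23*6.63*13.13/(13.13-1)^2 = 2.451e-23

2.451e-23


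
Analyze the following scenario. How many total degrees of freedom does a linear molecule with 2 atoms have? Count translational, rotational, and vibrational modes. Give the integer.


Step 1: Translational DOF = 3
Step 2: Rotational DOF (linear) = 2
Step 3: Vibrational DOF = 3*2 - 5 = 1
Step 4: Total = 3 + 2 + 1 = 6

6


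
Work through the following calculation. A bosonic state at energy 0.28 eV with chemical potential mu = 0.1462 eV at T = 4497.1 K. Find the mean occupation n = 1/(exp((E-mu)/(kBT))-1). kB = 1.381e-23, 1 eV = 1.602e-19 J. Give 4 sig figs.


Step 1: (E - mu) = 0.1338 eV
Step 2: x = (E-mu)*eV/(kB*T) = 0.1338*1.602e-19/(1.381e-23*4497.1) = 0.3451
Step 3: exp(x) = 1.412
Step 4: n = 1/(exp(x)-1) = 2.426

2.426


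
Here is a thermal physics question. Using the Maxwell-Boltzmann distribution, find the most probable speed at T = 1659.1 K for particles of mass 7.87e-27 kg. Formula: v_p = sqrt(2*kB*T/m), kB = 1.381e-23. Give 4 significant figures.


Step 1: Numerator = 2*kB*T = 2*1.381e-23*1659.1 = 4.582e-20
Step 2: Ratio = 4.582e-20 / 7.87e-27 = 5.823e+06
Step 3: v_p = sqrt(5.823e+06) = 2413 m/s

2413


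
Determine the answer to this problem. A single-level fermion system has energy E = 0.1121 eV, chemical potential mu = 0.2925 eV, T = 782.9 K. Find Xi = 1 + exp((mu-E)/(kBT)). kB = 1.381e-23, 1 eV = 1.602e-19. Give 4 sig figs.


Step 1: (mu - E) = 0.2925 - 0.1121 = 0.1804 eV
Step 2: x = (mu-E)*eV/(kB*T) = 0.1804*1.602e-19/(1.381e-23*782.9) = 2.673
Step 3: exp(x) = 14.48
Step 4: Xi = 1 + 14.48 = 15.48

15.48


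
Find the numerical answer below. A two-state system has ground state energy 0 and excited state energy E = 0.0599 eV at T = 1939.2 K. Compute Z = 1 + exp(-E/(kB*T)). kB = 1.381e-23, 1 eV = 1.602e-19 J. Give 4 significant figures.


Step 1: Compute beta*E = E*eV/(kB*T) = 0.0599*1.602e-19/(1.381e-23*1939.2) = 0.3583
Step 2: exp(-beta*E) = exp(-0.3583) = 0.6988
Step 3: Z = 1 + 0.6988 = 1.699

1.699


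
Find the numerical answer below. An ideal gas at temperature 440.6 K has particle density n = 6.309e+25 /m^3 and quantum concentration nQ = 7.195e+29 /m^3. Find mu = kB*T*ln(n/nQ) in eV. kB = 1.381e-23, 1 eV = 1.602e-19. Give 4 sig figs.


Step 1: n/nQ = 6.309e+25/7.195e+29 = 8.769e-05
Step 2: ln(n/nQ) = -9.342
Step 3: mu = kB*T*ln(n/nQ) = 6.085e-21*-9.342 = -5.684e-20 J
Step 4: Convert to eV: -5.684e-20/1.602e-19 = -0.3548 eV

-0.3548


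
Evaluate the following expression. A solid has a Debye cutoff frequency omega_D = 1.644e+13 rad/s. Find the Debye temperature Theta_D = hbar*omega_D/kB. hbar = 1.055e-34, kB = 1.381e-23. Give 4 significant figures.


Step 1: hbar*omega_D = 1.055e-34 * 1.644e+13 = 1.734e-21 J
Step 2: Theta_D = 1.734e-21 / 1.381e-23
Step 3: Theta_D = 125.6 K

125.6


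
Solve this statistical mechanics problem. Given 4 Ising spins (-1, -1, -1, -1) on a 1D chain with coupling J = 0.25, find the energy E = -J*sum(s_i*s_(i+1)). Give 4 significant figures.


Step 1: Nearest-neighbor products: 1, 1, 1
Step 2: Sum of products = 3
Step 3: E = -0.25 * 3 = -0.75

-0.75


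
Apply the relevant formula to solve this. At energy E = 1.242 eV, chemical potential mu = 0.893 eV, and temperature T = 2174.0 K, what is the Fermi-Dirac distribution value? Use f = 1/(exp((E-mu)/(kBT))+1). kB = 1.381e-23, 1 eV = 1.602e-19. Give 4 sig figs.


Step 1: (E - mu) = 1.242 - 0.893 = 0.349 eV
Step 2: Convert: (E-mu)*eV = 5.591e-20 J
Step 3: x = (E-mu)*eV/(kB*T) = 1.862
Step 4: f = 1/(exp(1.862)+1) = 0.1344

0.1344


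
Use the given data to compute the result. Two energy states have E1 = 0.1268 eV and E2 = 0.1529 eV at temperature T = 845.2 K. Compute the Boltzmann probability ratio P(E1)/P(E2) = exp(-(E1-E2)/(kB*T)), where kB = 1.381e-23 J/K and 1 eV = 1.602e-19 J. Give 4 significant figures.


Step 1: Compute energy difference dE = E1 - E2 = 0.1268 - 0.1529 = -0.0261 eV
Step 2: Convert to Joules: dE_J = -0.0261 * 1.602e-19 = -4.181e-21 J
Step 3: Compute exponent = -dE_J / (kB * T) = -(-4.181e-21) / (1.381e-23 * 845.2) = 0.3582
Step 4: P(E1)/P(E2) = exp(0.3582) = 1.431

1.431


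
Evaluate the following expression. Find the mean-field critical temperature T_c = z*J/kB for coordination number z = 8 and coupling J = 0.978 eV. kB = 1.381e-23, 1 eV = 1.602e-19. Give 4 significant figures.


Step 1: z*J = 8*0.978 = 7.824 eV
Step 2: Convert to Joules: 7.824*1.602e-19 = 1.253e-18 J
Step 3: T_c = 1.253e-18 / 1.381e-23 = 9.076e+04 K

9.076e+04


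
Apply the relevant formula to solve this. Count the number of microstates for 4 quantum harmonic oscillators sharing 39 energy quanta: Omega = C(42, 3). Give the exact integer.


Step 1: Use binomial coefficient C(42, 3)
Step 2: Numerator = 42! / 39!
Step 3: Denominator = 3!
Step 4: Omega = 11480

11480


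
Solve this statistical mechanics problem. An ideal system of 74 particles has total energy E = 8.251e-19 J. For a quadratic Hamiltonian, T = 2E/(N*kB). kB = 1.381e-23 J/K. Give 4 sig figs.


Step 1: Numerator = 2*E = 2*8.251e-19 = 1.65e-18 J
Step 2: Denominator = N*kB = 74*1.381e-23 = 1.022e-21
Step 3: T = 1.65e-18 / 1.022e-21 = 1615 K

1615


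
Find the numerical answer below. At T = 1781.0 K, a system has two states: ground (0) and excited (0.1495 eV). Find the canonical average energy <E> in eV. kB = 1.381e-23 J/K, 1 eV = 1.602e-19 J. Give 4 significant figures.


Step 1: beta*E = 0.1495*1.602e-19/(1.381e-23*1781.0) = 0.9737
Step 2: exp(-beta*E) = 0.3777
Step 3: <E> = 0.1495*0.3777/(1+0.3777) = 0.04098 eV

0.04098


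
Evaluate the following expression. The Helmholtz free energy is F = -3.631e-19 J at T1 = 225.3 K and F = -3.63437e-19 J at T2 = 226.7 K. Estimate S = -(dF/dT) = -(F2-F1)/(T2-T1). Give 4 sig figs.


Step 1: dF = F2 - F1 = -3.63437e-19 - (-3.631e-19) = -3.37e-22 J
Step 2: dT = T2 - T1 = 226.7 - 225.3 = 1.4 K
Step 3: S = -dF/dT = -(-3.37e-22)/1.4 = 2.407e-22 J/K

2.407e-22


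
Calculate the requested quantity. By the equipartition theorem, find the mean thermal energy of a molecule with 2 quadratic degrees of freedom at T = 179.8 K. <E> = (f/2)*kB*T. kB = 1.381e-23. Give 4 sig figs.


Step 1: f/2 = 2/2 = 1
Step 2: kB*T = 1.381e-23 * 179.8 = 2.483e-21
Step 3: <E> = 1 * 2.483e-21 = 2.483e-21 J

2.483e-21


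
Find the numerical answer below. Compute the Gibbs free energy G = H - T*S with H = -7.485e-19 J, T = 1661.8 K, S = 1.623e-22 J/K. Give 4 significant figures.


Step 1: T*S = 1661.8 * 1.623e-22 = 2.697e-19 J
Step 2: G = H - T*S = -7.485e-19 - 2.697e-19
Step 3: G = -1.018e-18 J

-1.018e-18


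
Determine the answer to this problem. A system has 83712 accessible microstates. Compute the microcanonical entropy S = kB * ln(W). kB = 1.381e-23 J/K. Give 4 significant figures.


Step 1: ln(W) = ln(83712) = 11.34
Step 2: S = kB * ln(W) = 1.381e-23 * 11.34
Step 3: S = 1.565e-22 J/K

1.565e-22


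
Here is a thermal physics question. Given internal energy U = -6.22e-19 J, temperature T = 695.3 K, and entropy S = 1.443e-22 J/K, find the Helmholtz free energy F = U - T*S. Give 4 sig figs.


Step 1: T*S = 695.3 * 1.443e-22 = 1.003e-19 J
Step 2: F = U - T*S = -6.22e-19 - 1.003e-19
Step 3: F = -7.223e-19 J

-7.223e-19


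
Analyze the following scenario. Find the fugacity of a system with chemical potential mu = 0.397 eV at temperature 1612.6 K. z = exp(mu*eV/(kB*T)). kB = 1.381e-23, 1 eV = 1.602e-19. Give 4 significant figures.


Step 1: Convert mu to Joules: 0.397*1.602e-19 = 6.36e-20 J
Step 2: kB*T = 1.381e-23*1612.6 = 2.227e-20 J
Step 3: mu/(kB*T) = 2.856
Step 4: z = exp(2.856) = 17.39

17.39


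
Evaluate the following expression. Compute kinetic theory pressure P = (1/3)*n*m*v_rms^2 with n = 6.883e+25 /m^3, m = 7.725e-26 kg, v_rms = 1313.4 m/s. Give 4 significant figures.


Step 1: v_rms^2 = 1313.4^2 = 1.725e+06
Step 2: n*m = 6.883e+25*7.725e-26 = 5.317
Step 3: P = (1/3)*5.317*1.725e+06 = 3.057e+06 Pa

3.057e+06


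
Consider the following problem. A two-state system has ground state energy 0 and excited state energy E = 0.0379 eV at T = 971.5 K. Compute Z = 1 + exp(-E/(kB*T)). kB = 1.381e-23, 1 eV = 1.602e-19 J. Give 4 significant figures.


Step 1: Compute beta*E = E*eV/(kB*T) = 0.0379*1.602e-19/(1.381e-23*971.5) = 0.4525
Step 2: exp(-beta*E) = exp(-0.4525) = 0.636
Step 3: Z = 1 + 0.636 = 1.636

1.636


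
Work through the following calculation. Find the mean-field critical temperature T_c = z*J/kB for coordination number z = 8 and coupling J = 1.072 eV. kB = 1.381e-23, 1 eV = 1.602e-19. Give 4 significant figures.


Step 1: z*J = 8*1.072 = 8.576 eV
Step 2: Convert to Joules: 8.576*1.602e-19 = 1.374e-18 J
Step 3: T_c = 1.374e-18 / 1.381e-23 = 9.948e+04 K

9.948e+04


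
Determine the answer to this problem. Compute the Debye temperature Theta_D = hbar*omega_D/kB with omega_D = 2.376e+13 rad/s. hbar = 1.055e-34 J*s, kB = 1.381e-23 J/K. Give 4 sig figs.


Step 1: hbar*omega_D = 1.055e-34 * 2.376e+13 = 2.507e-21 J
Step 2: Theta_D = 2.507e-21 / 1.381e-23
Step 3: Theta_D = 181.5 K

181.5


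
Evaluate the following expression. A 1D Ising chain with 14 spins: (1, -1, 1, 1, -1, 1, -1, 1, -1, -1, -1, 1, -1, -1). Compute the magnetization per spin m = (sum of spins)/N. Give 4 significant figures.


Step 1: Count up spins (+1): 6, down spins (-1): 8
Step 2: Total magnetization M = 6 - 8 = -2
Step 3: m = M/N = -2/14 = -0.1429

-0.1429


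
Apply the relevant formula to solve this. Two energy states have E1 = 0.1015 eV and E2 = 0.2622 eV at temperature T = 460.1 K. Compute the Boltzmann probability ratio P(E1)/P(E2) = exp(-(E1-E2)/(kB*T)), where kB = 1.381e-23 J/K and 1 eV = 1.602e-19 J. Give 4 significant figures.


Step 1: Compute energy difference dE = E1 - E2 = 0.1015 - 0.2622 = -0.1607 eV
Step 2: Convert to Joules: dE_J = -0.1607 * 1.602e-19 = -2.574e-20 J
Step 3: Compute exponent = -dE_J / (kB * T) = -(-2.574e-20) / (1.381e-23 * 460.1) = 4.052
Step 4: P(E1)/P(E2) = exp(4.052) = 57.49

57.49


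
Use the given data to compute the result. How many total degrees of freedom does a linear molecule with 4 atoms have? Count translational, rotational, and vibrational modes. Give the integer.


Step 1: Translational DOF = 3
Step 2: Rotational DOF (linear) = 2
Step 3: Vibrational DOF = 3*4 - 5 = 7
Step 4: Total = 3 + 2 + 7 = 12

12


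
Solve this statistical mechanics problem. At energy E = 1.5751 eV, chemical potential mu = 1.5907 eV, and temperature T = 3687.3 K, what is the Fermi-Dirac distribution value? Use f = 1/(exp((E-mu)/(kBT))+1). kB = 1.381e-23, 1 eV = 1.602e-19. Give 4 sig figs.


Step 1: (E - mu) = 1.5751 - 1.5907 = -0.0156 eV
Step 2: Convert: (E-mu)*eV = -2.499e-21 J
Step 3: x = (E-mu)*eV/(kB*T) = -0.04908
Step 4: f = 1/(exp(-0.04908)+1) = 0.5123

0.5123


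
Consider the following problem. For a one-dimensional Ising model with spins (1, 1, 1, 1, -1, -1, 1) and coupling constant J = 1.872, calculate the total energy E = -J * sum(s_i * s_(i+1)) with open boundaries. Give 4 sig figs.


Step 1: Nearest-neighbor products: 1, 1, 1, -1, 1, -1
Step 2: Sum of products = 2
Step 3: E = -1.872 * 2 = -3.744

-3.744


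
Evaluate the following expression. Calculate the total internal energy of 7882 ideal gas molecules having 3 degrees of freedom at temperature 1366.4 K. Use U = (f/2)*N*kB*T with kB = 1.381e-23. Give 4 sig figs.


Step 1: f/2 = 3/2 = 1.5
Step 2: N*kB*T = 7882*1.381e-23*1366.4 = 1.487e-16
Step 3: U = 1.5 * 1.487e-16 = 2.231e-16 J

2.231e-16


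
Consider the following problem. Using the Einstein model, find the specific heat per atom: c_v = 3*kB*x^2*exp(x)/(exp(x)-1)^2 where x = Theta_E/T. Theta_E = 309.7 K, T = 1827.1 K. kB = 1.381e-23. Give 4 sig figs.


Step 1: x = Theta_E/T = 309.7/1827.1 = 0.1695
Step 2: x^2 = 0.02873
Step 3: exp(x) = 1.185
Step 4: c_v = 3*1.381e-23*0.02873*1.185/(1.185-1)^2 = 4.133e-23

4.133e-23


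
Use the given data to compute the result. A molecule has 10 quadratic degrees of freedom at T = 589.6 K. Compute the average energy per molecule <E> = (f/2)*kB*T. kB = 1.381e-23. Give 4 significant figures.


Step 1: f/2 = 10/2 = 5
Step 2: kB*T = 1.381e-23 * 589.6 = 8.142e-21
Step 3: <E> = 5 * 8.142e-21 = 4.071e-20 J

4.071e-20


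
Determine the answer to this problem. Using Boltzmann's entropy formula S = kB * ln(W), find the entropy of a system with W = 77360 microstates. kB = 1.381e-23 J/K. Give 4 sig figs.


Step 1: ln(W) = ln(77360) = 11.26
Step 2: S = kB * ln(W) = 1.381e-23 * 11.26
Step 3: S = 1.554e-22 J/K

1.554e-22


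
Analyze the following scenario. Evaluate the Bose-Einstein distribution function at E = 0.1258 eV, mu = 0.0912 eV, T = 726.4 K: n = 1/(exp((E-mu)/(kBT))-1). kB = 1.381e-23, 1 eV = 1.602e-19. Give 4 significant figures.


Step 1: (E - mu) = 0.0346 eV
Step 2: x = (E-mu)*eV/(kB*T) = 0.0346*1.602e-19/(1.381e-23*726.4) = 0.5525
Step 3: exp(x) = 1.738
Step 4: n = 1/(exp(x)-1) = 1.356

1.356


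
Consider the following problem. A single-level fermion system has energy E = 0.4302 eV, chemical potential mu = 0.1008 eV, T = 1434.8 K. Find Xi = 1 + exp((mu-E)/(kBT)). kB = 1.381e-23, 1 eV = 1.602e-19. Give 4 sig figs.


Step 1: (mu - E) = 0.1008 - 0.4302 = -0.3294 eV
Step 2: x = (mu-E)*eV/(kB*T) = -0.3294*1.602e-19/(1.381e-23*1434.8) = -2.663
Step 3: exp(x) = 0.06973
Step 4: Xi = 1 + 0.06973 = 1.07

1.07


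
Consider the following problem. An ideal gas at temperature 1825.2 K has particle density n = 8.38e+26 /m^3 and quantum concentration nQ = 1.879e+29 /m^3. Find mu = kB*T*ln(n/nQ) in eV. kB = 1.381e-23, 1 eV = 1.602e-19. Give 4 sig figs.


Step 1: n/nQ = 8.38e+26/1.879e+29 = 0.00446
Step 2: ln(n/nQ) = -5.413
Step 3: mu = kB*T*ln(n/nQ) = 2.521e-20*-5.413 = -1.364e-19 J
Step 4: Convert to eV: -1.364e-19/1.602e-19 = -0.8516 eV

-0.8516


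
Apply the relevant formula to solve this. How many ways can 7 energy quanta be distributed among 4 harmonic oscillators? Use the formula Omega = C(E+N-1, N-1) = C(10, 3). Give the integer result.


Step 1: Use binomial coefficient C(10, 3)
Step 2: Numerator = 10! / 7!
Step 3: Denominator = 3!
Step 4: Omega = 120

120


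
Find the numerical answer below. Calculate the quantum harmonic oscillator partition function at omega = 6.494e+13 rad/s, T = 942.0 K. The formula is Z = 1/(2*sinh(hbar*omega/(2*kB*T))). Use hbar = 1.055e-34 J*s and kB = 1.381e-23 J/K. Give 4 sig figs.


Step 1: Compute x = hbar*omega/(kB*T) = 1.055e-34*6.494e+13/(1.381e-23*942.0) = 0.5266
Step 2: x/2 = 0.2633
Step 3: sinh(x/2) = 0.2664
Step 4: Z = 1/(2*0.2664) = 1.877

1.877


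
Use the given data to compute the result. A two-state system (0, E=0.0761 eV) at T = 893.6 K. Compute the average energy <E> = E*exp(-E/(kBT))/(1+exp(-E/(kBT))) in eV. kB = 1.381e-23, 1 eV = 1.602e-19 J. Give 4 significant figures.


Step 1: beta*E = 0.0761*1.602e-19/(1.381e-23*893.6) = 0.9879
Step 2: exp(-beta*E) = 0.3724
Step 3: <E> = 0.0761*0.3724/(1+0.3724) = 0.02065 eV

0.02065


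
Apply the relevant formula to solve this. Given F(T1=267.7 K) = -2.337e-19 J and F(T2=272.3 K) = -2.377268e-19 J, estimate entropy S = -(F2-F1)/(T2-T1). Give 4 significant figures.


Step 1: dF = F2 - F1 = -2.377268e-19 - (-2.337e-19) = -4.0268e-21 J
Step 2: dT = T2 - T1 = 272.3 - 267.7 = 4.6 K
Step 3: S = -dF/dT = -(-4.0268e-21)/4.6 = 8.754e-22 J/K

8.754e-22


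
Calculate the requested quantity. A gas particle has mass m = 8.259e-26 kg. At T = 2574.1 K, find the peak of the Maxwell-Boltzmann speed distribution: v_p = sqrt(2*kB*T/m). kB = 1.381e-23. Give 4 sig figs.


Step 1: Numerator = 2*kB*T = 2*1.381e-23*2574.1 = 7.11e-20
Step 2: Ratio = 7.11e-20 / 8.259e-26 = 8.608e+05
Step 3: v_p = sqrt(8.608e+05) = 927.8 m/s

927.8


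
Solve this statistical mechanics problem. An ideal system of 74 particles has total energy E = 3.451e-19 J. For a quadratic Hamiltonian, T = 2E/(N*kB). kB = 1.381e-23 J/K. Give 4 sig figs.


Step 1: Numerator = 2*E = 2*3.451e-19 = 6.902e-19 J
Step 2: Denominator = N*kB = 74*1.381e-23 = 1.022e-21
Step 3: T = 6.902e-19 / 1.022e-21 = 675.4 K

675.4


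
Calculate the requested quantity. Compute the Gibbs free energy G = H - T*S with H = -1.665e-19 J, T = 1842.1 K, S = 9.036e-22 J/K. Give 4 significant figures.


Step 1: T*S = 1842.1 * 9.036e-22 = 1.665e-18 J
Step 2: G = H - T*S = -1.665e-19 - 1.665e-18
Step 3: G = -1.831e-18 J

-1.831e-18


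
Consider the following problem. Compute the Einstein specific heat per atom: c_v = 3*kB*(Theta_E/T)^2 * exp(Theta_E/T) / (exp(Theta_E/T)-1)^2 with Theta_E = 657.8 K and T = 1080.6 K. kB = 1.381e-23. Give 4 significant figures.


Step 1: x = Theta_E/T = 657.8/1080.6 = 0.6087
Step 2: x^2 = 0.3706
Step 3: exp(x) = 1.838
Step 4: c_v = 3*1.381e-23*0.3706*1.838/(1.838-1)^2 = 4.017e-23

4.017e-23


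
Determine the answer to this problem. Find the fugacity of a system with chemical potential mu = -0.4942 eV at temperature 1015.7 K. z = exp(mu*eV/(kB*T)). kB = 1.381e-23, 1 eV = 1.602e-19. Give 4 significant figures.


Step 1: Convert mu to Joules: -0.4942*1.602e-19 = -7.917e-20 J
Step 2: kB*T = 1.381e-23*1015.7 = 1.403e-20 J
Step 3: mu/(kB*T) = -5.644
Step 4: z = exp(-5.644) = 0.003538

0.003538
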